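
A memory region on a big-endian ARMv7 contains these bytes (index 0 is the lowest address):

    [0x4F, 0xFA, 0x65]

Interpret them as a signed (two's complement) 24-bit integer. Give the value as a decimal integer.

In big-endian order the high byte comes first in memory.
The bytes are already most-significant first: 0x4FFA65.
0x4FFA65 = 5241445.

5241445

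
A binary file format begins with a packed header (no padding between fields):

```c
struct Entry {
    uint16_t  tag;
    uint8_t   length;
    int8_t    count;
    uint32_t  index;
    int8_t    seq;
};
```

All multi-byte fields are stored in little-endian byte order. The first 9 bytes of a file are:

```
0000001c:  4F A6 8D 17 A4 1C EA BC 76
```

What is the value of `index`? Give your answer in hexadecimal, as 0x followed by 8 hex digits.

`index` follows `tag` (2 B), `length` (1 B), `count` (1 B), so it starts at offset 2 + 1 + 1 = 4 and occupies 4 bytes.
Bytes at offsets 4..7: A4 1C EA BC.
Little-endian: lowest address holds the least-significant byte.
Reassemble most-significant byte first: BC EA 1C A4 → 0xBCEA1CA4.

0xBCEA1CA4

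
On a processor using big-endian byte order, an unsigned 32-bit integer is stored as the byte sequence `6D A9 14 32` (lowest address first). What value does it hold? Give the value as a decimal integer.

Big-endian: lowest address holds the most-significant byte.
The bytes are already most-significant first: 0x6DA91432.
0x6DA91432 = 1839797298.

1839797298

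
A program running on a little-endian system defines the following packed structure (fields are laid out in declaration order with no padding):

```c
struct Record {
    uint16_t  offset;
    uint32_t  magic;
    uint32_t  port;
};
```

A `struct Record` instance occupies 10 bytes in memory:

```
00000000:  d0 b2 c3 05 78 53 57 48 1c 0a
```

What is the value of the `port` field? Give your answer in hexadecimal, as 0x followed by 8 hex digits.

0x0A1C4857

`port` follows `offset` (2 B), `magic` (4 B), so it starts at offset 2 + 4 = 6 and occupies 4 bytes.
Bytes at offsets 6..9: 57 48 1C 0A.
Little-endian stores the least-significant byte at the lowest address.
Reassemble most-significant byte first: 0A 1C 48 57 → 0x0A1C4857.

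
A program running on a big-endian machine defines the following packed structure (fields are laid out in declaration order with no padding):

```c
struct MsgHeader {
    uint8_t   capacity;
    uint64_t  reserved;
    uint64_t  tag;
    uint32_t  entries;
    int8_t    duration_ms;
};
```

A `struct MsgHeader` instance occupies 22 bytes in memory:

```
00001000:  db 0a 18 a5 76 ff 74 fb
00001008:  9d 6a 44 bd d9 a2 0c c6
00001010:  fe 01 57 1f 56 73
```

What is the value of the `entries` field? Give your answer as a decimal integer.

22486870

`entries` follows `capacity` (1 B), `reserved` (8 B), `tag` (8 B), so it starts at offset 1 + 8 + 8 = 17 and occupies 4 bytes.
Bytes at offsets 17..20: 01 57 1F 56.
In big-endian order the high byte comes first in memory.
The bytes are already most-significant first: 0x01571F56.
0x01571F56 = 22486870.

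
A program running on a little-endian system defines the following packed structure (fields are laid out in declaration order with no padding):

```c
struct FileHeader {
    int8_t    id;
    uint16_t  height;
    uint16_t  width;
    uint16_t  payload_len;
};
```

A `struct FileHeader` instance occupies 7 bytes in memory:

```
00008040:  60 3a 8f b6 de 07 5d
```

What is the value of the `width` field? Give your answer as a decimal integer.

`width` follows `id` (1 B), `height` (2 B), so it starts at offset 1 + 2 = 3 and occupies 2 bytes.
Bytes at offsets 3..4: B6 DE.
Little-endian: lowest address holds the least-significant byte.
Reassemble most-significant byte first: DE B6 → 0xDEB6.
0xDEB6 = 57014.

57014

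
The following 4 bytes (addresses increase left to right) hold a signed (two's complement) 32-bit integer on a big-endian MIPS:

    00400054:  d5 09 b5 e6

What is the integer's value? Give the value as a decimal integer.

Big-endian: lowest address holds the most-significant byte.
The bytes are already most-significant first: 0xD509B5E6.
Top bit is set, so as a signed 32-bit value this is 0xD509B5E6 − 2^32 = -720783898.

-720783898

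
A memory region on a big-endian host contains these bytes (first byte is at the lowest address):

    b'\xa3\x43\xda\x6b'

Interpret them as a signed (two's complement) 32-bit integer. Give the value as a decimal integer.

-1555834261

Big-endian: lowest address holds the most-significant byte.
The bytes are already most-significant first: 0xA343DA6B.
Top bit is set, so as a signed 32-bit value this is 0xA343DA6B − 2^32 = -1555834261.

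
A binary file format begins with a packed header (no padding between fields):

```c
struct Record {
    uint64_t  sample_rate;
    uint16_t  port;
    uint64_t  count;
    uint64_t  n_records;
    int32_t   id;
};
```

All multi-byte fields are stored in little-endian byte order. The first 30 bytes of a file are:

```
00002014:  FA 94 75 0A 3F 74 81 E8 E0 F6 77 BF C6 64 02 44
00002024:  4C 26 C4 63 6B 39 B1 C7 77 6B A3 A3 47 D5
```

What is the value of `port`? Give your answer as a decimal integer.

`port` follows `sample_rate` (8 bytes), so it starts at byte offset 8 and occupies 2 bytes.
Bytes at offsets 8..9: E0 F6.
Little-endian stores the least-significant byte at the lowest address.
Reassemble most-significant byte first: F6 E0 → 0xF6E0.
0xF6E0 = 63200.

63200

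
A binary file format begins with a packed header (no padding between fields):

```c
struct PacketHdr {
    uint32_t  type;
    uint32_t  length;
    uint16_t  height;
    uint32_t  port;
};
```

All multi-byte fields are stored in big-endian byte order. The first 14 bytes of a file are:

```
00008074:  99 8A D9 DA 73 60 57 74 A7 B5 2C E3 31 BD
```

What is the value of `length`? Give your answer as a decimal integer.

`length` follows `type` (4 bytes), so it starts at byte offset 4 and occupies 4 bytes.
Bytes at offsets 4..7: 73 60 57 74.
In big-endian order the high byte comes first in memory.
The bytes are already most-significant first: 0x73605774.
0x73605774 = 1935693684.

1935693684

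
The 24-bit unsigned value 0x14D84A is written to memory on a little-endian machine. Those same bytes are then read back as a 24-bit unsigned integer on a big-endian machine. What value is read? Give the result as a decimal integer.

4904980

Stored little-endian, the bytes at ascending addresses are 4A D8 14.
Read back as big-endian, the last byte is least significant, giving 0x4AD814.
0x4AD814 = 4904980.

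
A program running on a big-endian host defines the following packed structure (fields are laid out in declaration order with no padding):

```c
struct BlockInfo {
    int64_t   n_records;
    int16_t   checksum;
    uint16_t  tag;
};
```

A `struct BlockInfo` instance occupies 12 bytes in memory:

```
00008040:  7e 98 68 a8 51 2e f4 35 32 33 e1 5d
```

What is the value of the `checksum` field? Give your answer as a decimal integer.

12851

`checksum` follows `n_records` (8 bytes), so it starts at byte offset 8 and occupies 2 bytes.
Bytes at offsets 8..9: 32 33.
Big-endian stores the most-significant byte at the lowest address.
The bytes are already most-significant first: 0x3233.
0x3233 = 12851.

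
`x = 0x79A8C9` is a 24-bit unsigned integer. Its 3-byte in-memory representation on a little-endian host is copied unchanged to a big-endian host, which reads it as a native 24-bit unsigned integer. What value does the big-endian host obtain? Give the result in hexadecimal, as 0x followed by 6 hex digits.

Stored little-endian, the bytes at ascending addresses are C9 A8 79.
Read back as big-endian, the last byte is least significant, giving 0xC9A879.

0xC9A879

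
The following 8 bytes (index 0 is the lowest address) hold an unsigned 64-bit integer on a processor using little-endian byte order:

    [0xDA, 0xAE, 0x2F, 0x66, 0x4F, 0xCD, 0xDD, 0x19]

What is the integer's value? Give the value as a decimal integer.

1863871561701764826

In little-endian order the low byte comes first in memory.
Reassemble most-significant byte first: 19 DD CD 4F 66 2F AE DA → 0x19DDCD4F662FAEDA.
0x19DDCD4F662FAEDA = 1863871561701764826.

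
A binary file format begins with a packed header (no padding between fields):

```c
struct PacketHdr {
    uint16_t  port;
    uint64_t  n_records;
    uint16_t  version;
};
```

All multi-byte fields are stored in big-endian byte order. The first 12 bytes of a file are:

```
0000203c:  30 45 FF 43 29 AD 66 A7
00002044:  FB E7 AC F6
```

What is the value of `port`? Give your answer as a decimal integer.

`port` is the first field, at byte offset 0, occupying 2 bytes.
Bytes at offsets 0..1: 30 45.
Big-endian stores the most-significant byte at the lowest address.
The bytes are already most-significant first: 0x3045.
0x3045 = 12357.

12357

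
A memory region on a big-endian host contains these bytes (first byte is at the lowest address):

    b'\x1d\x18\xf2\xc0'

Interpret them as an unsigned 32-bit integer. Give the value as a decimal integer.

488174272

In big-endian order the high byte comes first in memory.
The bytes are already most-significant first: 0x1D18F2C0.
0x1D18F2C0 = 488174272.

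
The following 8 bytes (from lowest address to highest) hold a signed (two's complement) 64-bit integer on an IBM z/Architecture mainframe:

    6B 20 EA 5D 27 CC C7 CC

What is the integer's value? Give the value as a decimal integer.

Big-endian: lowest address holds the most-significant byte.
The bytes are already most-significant first: 0x6B20EA5D27CCC7CC.
0x6B20EA5D27CCC7CC = 7719427447133620172.

7719427447133620172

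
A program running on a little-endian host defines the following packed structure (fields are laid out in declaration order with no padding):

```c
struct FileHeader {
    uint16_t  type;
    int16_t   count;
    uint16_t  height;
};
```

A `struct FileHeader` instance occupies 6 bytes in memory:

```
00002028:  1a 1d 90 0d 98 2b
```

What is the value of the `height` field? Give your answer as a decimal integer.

`height` follows `type` (2 B), `count` (2 B), so it starts at offset 2 + 2 = 4 and occupies 2 bytes.
Bytes at offsets 4..5: 98 2B.
Little-endian: lowest address holds the least-significant byte.
Reassemble most-significant byte first: 2B 98 → 0x2B98.
0x2B98 = 11160.

11160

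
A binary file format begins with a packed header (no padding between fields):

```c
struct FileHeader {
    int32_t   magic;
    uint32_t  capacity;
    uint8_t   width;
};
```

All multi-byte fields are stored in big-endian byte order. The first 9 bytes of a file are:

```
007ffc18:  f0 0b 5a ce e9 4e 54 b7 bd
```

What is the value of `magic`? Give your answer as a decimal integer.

`magic` is the first field, at byte offset 0, occupying 4 bytes.
Bytes at offsets 0..3: F0 0B 5A CE.
Big-endian stores the most-significant byte at the lowest address.
The bytes are already most-significant first: 0xF00B5ACE.
Top bit is set, so as a signed 32-bit value this is 0xF00B5ACE − 2^32 = -267691314.

-267691314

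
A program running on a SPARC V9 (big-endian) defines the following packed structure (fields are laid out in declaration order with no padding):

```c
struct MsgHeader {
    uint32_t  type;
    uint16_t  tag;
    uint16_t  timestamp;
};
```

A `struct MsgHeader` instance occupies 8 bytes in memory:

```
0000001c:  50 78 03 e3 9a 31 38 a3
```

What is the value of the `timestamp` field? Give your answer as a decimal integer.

14499

`timestamp` follows `type` (4 B), `tag` (2 B), so it starts at offset 4 + 2 = 6 and occupies 2 bytes.
Bytes at offsets 6..7: 38 A3.
Big-endian: lowest address holds the most-significant byte.
The bytes are already most-significant first: 0x38A3.
0x38A3 = 14499.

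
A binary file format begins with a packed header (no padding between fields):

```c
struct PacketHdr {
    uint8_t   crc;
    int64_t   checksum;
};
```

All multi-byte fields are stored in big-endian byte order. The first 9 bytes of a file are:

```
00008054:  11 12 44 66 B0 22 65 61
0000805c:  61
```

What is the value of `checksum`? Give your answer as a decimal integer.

`checksum` follows `crc` (1 byte), so it starts at byte offset 1 and occupies 8 bytes.
Bytes at offsets 1..8: 12 44 66 B0 22 65 61 61.
In big-endian order the high byte comes first in memory.
The bytes are already most-significant first: 0x124466B022656161.
0x124466B022656161 = 1316289897776374113.

1316289897776374113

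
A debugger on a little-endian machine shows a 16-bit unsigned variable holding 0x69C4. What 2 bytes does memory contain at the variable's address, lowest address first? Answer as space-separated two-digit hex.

C4 69

Split into bytes (most-significant first): 69 C4.
Little-endian: lowest address holds the least-significant byte.
So at ascending addresses the bytes are C4 69.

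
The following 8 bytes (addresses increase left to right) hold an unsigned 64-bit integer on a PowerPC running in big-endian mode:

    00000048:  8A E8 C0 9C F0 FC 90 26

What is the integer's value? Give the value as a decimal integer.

10009461952121442342

Big-endian: lowest address holds the most-significant byte.
The bytes are already most-significant first: 0x8AE8C09CF0FC9026.
0x8AE8C09CF0FC9026 = 10009461952121442342.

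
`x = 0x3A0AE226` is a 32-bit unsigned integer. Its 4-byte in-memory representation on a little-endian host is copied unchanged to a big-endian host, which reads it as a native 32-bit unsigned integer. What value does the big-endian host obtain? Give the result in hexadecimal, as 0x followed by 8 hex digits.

0x26E20A3A

Stored little-endian, the bytes at ascending addresses are 26 E2 0A 3A.
Read back as big-endian, the last byte is least significant, giving 0x26E20A3A.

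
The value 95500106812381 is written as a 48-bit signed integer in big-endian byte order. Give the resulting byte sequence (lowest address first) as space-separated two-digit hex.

95500106812381 in hexadecimal, padded to 48 bits, is 0x56DB59F14BDD.
Split into bytes (most-significant first): 56 DB 59 F1 4B DD.
Big-endian: lowest address holds the most-significant byte.
So the memory order matches the most-significant-first order: 56 DB 59 F1 4B DD.

56 DB 59 F1 4B DD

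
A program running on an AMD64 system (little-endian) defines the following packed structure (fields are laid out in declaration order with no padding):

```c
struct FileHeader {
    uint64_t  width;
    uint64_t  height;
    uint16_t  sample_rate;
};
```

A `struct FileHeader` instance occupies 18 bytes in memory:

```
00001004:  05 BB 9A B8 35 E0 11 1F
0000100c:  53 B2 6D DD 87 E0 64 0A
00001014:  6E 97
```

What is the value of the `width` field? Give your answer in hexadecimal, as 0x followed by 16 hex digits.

`width` is the first field, at byte offset 0, occupying 8 bytes.
Bytes at offsets 0..7: 05 BB 9A B8 35 E0 11 1F.
In little-endian order the low byte comes first in memory.
Reassemble most-significant byte first: 1F 11 E0 35 B8 9A BB 05 → 0x1F11E035B89ABB05.

0x1F11E035B89ABB05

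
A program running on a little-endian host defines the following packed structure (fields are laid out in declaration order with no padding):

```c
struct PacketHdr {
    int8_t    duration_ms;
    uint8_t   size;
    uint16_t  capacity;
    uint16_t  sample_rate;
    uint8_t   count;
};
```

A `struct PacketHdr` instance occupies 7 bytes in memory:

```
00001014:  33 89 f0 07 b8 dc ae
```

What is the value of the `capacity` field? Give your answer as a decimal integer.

2032

`capacity` follows `duration_ms` (1 B), `size` (1 B), so it starts at offset 1 + 1 = 2 and occupies 2 bytes.
Bytes at offsets 2..3: F0 07.
Little-endian stores the least-significant byte at the lowest address.
Reassemble most-significant byte first: 07 F0 → 0x07F0.
0x07F0 = 2032.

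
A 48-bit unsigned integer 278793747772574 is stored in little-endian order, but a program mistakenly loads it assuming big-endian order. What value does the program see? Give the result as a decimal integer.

278793747772574 in 48-bit hexadecimal is 0xFD8FBA4D349E.
Stored little-endian, the bytes at ascending addresses are 9E 34 4D BA 8F FD.
Read back as big-endian, the last byte is least significant, giving 0x9E344DBA8FFD.
0x9E344DBA8FFD = 173947479560189.

173947479560189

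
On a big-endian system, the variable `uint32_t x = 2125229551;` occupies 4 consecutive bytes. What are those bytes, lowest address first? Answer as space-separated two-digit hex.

7E AC 6D EF

2125229551 in hexadecimal, padded to 32 bits, is 0x7EAC6DEF.
Split into bytes (most-significant first): 7E AC 6D EF.
Big-endian stores the most-significant byte at the lowest address.
So the memory order matches the most-significant-first order: 7E AC 6D EF.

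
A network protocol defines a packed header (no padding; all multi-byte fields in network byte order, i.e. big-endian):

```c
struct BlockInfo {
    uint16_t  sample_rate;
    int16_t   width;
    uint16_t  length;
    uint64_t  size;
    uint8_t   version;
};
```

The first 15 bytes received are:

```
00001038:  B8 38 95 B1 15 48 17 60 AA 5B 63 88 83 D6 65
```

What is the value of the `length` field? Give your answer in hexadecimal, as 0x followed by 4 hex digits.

0x1548

`length` follows `sample_rate` (2 B), `width` (2 B), so it starts at offset 2 + 2 = 4 and occupies 2 bytes.
Bytes at offsets 4..5: 15 48.
Big-endian: lowest address holds the most-significant byte.
The bytes are already most-significant first: 0x1548.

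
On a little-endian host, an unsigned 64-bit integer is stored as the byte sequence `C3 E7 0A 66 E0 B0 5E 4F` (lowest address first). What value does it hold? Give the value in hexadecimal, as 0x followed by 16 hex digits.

In little-endian order the low byte comes first in memory.
Reassemble most-significant byte first: 4F 5E B0 E0 66 0A E7 C3 → 0x4F5EB0E0660AE7C3.

0x4F5EB0E0660AE7C3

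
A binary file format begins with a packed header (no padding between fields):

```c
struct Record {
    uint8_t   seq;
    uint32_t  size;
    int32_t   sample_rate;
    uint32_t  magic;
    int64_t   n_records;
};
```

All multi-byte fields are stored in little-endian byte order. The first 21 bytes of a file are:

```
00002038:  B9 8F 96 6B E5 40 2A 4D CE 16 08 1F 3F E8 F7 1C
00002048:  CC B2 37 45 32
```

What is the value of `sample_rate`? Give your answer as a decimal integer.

`sample_rate` follows `seq` (1 B), `size` (4 B), so it starts at offset 1 + 4 = 5 and occupies 4 bytes.
Bytes at offsets 5..8: 40 2A 4D CE.
Little-endian stores the least-significant byte at the lowest address.
Reassemble most-significant byte first: CE 4D 2A 40 → 0xCE4D2A40.
Top bit is set, so as a signed 32-bit value this is 0xCE4D2A40 − 2^32 = -833803712.

-833803712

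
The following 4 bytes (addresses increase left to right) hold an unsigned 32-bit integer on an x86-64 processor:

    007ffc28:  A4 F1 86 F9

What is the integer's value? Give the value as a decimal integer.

Little-endian: lowest address holds the least-significant byte.
Reassemble most-significant byte first: F9 86 F1 A4 → 0xF986F1A4.
0xF986F1A4 = 4186370468.

4186370468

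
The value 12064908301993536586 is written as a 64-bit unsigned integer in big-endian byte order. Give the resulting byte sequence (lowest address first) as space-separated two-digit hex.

A7 6F 2A 2D 93 FC 6C 4A

12064908301993536586 in hexadecimal, padded to 64 bits, is 0xA76F2A2D93FC6C4A.
Split into bytes (most-significant first): A7 6F 2A 2D 93 FC 6C 4A.
Big-endian stores the most-significant byte at the lowest address.
So the memory order matches the most-significant-first order: A7 6F 2A 2D 93 FC 6C 4A.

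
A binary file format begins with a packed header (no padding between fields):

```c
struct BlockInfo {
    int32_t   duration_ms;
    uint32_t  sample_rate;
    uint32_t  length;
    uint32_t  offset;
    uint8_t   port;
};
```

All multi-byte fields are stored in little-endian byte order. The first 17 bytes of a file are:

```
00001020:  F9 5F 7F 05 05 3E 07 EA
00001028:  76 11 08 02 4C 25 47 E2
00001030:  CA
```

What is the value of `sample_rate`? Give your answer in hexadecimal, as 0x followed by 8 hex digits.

`sample_rate` follows `duration_ms` (4 bytes), so it starts at byte offset 4 and occupies 4 bytes.
Bytes at offsets 4..7: 05 3E 07 EA.
Little-endian: lowest address holds the least-significant byte.
Reassemble most-significant byte first: EA 07 3E 05 → 0xEA073E05.

0xEA073E05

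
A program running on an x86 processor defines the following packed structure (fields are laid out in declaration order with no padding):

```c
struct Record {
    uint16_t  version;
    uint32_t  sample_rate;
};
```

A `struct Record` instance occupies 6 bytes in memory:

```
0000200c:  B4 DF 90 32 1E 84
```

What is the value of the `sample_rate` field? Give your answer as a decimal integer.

`sample_rate` follows `version` (2 bytes), so it starts at byte offset 2 and occupies 4 bytes.
Bytes at offsets 2..5: 90 32 1E 84.
Little-endian stores the least-significant byte at the lowest address.
Reassemble most-significant byte first: 84 1E 32 90 → 0x841E3290.
0x841E3290 = 2216571536.

2216571536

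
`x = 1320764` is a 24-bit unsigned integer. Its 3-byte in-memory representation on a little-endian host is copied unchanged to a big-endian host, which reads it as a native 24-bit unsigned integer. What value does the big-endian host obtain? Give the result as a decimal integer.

3942164

1320764 in 24-bit hexadecimal is 0x14273C.
Stored little-endian, the bytes at ascending addresses are 3C 27 14.
Read back as big-endian, the last byte is least significant, giving 0x3C2714.
0x3C2714 = 3942164.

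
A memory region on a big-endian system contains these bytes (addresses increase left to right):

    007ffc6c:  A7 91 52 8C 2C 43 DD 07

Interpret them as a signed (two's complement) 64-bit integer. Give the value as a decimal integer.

In big-endian order the high byte comes first in memory.
The bytes are already most-significant first: 0xA791528C2C43DD07.
Top bit is set, so as a signed 64-bit value this is 0xA791528C2C43DD07 − 2^64 = -6372221235760997113.

-6372221235760997113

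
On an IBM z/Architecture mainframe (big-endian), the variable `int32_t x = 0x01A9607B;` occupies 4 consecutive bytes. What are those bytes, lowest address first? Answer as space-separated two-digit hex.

Split into bytes (most-significant first): 01 A9 60 7B.
In big-endian order the high byte comes first in memory.
So the memory order matches the most-significant-first order: 01 A9 60 7B.

01 A9 60 7B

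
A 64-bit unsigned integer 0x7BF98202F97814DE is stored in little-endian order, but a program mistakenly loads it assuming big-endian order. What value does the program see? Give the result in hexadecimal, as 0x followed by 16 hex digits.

0xDE1478F90282F97B

Stored little-endian, the bytes at ascending addresses are DE 14 78 F9 02 82 F9 7B.
Read back as big-endian, the last byte is least significant, giving 0xDE1478F90282F97B.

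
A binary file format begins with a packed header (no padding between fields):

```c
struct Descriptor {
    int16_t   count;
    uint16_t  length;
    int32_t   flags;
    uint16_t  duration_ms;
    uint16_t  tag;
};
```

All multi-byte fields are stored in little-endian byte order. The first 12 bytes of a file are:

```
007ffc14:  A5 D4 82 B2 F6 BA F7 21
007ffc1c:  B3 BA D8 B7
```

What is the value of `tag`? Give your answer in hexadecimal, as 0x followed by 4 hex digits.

0xB7D8

`tag` follows `count` (2 B), `length` (2 B), `flags` (4 B), `duration_ms` (2 B), so it starts at offset 2 + 2 + 4 + 2 = 10 and occupies 2 bytes.
Bytes at offsets 10..11: D8 B7.
In little-endian order the low byte comes first in memory.
Reassemble most-significant byte first: B7 D8 → 0xB7D8.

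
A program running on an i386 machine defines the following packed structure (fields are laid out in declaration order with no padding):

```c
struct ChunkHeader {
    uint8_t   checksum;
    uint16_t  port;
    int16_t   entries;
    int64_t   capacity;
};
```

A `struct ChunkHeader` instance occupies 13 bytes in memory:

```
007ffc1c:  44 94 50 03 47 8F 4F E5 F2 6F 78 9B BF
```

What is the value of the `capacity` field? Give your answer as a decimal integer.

`capacity` follows `checksum` (1 B), `port` (2 B), `entries` (2 B), so it starts at offset 1 + 2 + 2 = 5 and occupies 8 bytes.
Bytes at offsets 5..12: 8F 4F E5 F2 6F 78 9B BF.
Little-endian: lowest address holds the least-significant byte.
Reassemble most-significant byte first: BF 9B 78 6F F2 E5 4F 8F → 0xBF9B786FF2E54F8F.
Top bit is set, so as a signed 64-bit value this is 0xBF9B786FF2E54F8F − 2^64 = -4639982568863346801.

-4639982568863346801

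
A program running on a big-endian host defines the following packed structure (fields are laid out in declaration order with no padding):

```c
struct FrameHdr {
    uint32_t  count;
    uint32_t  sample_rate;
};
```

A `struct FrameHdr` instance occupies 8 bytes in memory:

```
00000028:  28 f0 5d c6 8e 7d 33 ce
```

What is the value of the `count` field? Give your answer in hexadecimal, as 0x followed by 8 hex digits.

0x28F05DC6

`count` is the first field, at byte offset 0, occupying 4 bytes.
Bytes at offsets 0..3: 28 F0 5D C6.
Big-endian stores the most-significant byte at the lowest address.
The bytes are already most-significant first: 0x28F05DC6.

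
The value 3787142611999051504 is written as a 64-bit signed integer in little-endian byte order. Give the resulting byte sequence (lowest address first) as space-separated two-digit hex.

3787142611999051504 in hexadecimal, padded to 64 bits, is 0x348EA223F5F2CEF0.
Split into bytes (most-significant first): 34 8E A2 23 F5 F2 CE F0.
Little-endian: lowest address holds the least-significant byte.
So at ascending addresses the bytes are F0 CE F2 F5 23 A2 8E 34.

F0 CE F2 F5 23 A2 8E 34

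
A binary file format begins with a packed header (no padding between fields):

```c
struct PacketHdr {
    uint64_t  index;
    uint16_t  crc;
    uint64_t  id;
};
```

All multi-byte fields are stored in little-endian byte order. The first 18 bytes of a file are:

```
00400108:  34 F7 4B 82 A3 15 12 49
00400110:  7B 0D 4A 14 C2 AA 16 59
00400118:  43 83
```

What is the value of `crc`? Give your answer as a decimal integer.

`crc` follows `index` (8 bytes), so it starts at byte offset 8 and occupies 2 bytes.
Bytes at offsets 8..9: 7B 0D.
Little-endian stores the least-significant byte at the lowest address.
Reassemble most-significant byte first: 0D 7B → 0x0D7B.
0x0D7B = 3451.

3451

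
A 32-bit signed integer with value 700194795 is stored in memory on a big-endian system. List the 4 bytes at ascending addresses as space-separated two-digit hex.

29 BC 1F EB

700194795 in hexadecimal, padded to 32 bits, is 0x29BC1FEB.
Split into bytes (most-significant first): 29 BC 1F EB.
In big-endian order the high byte comes first in memory.
So the memory order matches the most-significant-first order: 29 BC 1F EB.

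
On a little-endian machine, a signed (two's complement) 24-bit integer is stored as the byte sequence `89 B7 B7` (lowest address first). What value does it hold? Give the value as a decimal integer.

Little-endian stores the least-significant byte at the lowest address.
Reassemble most-significant byte first: B7 B7 89 → 0xB7B789.
Top bit is set, so as a signed 24-bit value this is 0xB7B789 − 2^24 = -4737143.

-4737143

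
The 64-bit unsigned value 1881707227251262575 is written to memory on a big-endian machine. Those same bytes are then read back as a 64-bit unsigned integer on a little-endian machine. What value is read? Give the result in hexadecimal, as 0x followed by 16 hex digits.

0x6FC498E3C02A1D1A

1881707227251262575 in 64-bit hexadecimal is 0x1A1D2AC0E398C46F.
Stored big-endian, the bytes at ascending addresses are 1A 1D 2A C0 E3 98 C4 6F.
Read back as little-endian, the first byte is least significant, giving 0x6FC498E3C02A1D1A.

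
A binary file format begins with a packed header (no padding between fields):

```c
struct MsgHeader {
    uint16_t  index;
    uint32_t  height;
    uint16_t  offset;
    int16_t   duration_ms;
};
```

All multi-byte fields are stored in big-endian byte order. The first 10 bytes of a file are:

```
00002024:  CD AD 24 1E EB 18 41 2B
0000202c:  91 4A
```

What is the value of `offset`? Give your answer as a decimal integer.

`offset` follows `index` (2 B), `height` (4 B), so it starts at offset 2 + 4 = 6 and occupies 2 bytes.
Bytes at offsets 6..7: 41 2B.
Big-endian stores the most-significant byte at the lowest address.
The bytes are already most-significant first: 0x412B.
0x412B = 16683.

16683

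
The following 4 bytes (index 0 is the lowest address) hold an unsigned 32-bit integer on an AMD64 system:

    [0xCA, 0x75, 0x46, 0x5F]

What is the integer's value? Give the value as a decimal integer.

1598453194

Little-endian stores the least-significant byte at the lowest address.
Reassemble most-significant byte first: 5F 46 75 CA → 0x5F4675CA.
0x5F4675CA = 1598453194.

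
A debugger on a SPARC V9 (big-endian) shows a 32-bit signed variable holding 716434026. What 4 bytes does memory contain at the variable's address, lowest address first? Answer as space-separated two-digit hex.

2A B3 EA 6A

716434026 in hexadecimal, padded to 32 bits, is 0x2AB3EA6A.
Split into bytes (most-significant first): 2A B3 EA 6A.
In big-endian order the high byte comes first in memory.
So the memory order matches the most-significant-first order: 2A B3 EA 6A.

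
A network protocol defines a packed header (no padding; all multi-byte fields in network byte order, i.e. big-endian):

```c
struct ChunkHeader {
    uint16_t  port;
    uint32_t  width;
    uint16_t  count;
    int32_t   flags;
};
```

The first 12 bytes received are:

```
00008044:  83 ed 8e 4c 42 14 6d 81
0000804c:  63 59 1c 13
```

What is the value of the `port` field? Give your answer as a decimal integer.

33773

`port` is the first field, at byte offset 0, occupying 2 bytes.
Bytes at offsets 0..1: 83 ED.
Big-endian: lowest address holds the most-significant byte.
The bytes are already most-significant first: 0x83ED.
0x83ED = 33773.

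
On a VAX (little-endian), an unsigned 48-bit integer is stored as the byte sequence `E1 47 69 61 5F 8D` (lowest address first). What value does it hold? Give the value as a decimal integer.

155440795699169

Little-endian stores the least-significant byte at the lowest address.
Reassemble most-significant byte first: 8D 5F 61 69 47 E1 → 0x8D5F616947E1.
0x8D5F616947E1 = 155440795699169.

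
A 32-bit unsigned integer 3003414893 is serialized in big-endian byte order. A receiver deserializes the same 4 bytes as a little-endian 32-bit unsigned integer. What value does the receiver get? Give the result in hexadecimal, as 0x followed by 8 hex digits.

0x6D7904B3

3003414893 in 32-bit hexadecimal is 0xB304796D.
Stored big-endian, the bytes at ascending addresses are B3 04 79 6D.
Read back as little-endian, the first byte is least significant, giving 0x6D7904B3.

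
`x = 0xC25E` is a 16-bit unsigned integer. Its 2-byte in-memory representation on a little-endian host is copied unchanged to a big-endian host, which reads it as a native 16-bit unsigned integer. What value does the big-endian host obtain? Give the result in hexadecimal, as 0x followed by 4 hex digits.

Stored little-endian, the bytes at ascending addresses are 5E C2.
Read back as big-endian, the last byte is least significant, giving 0x5EC2.

0x5EC2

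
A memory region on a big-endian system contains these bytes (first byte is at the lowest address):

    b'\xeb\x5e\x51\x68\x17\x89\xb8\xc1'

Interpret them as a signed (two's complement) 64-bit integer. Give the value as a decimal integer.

Big-endian: lowest address holds the most-significant byte.
The bytes are already most-significant first: 0xEB5E51681789B8C1.
Top bit is set, so as a signed 64-bit value this is 0xEB5E51681789B8C1 − 2^64 = -1486661319472334655.

-1486661319472334655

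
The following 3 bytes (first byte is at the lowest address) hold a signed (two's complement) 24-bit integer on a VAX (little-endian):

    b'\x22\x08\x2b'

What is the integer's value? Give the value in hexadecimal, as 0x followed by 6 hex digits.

0x2B0822

Little-endian: lowest address holds the least-significant byte.
Reassemble most-significant byte first: 2B 08 22 → 0x2B0822.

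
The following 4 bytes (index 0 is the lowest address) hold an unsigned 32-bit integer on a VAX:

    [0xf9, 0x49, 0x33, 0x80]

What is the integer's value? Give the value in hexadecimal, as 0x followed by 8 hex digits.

Little-endian stores the least-significant byte at the lowest address.
Reassemble most-significant byte first: 80 33 49 F9 → 0x803349F9.

0x803349F9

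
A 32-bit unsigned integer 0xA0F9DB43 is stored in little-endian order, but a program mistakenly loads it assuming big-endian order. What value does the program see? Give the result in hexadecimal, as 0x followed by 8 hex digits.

Stored little-endian, the bytes at ascending addresses are 43 DB F9 A0.
Read back as big-endian, the last byte is least significant, giving 0x43DBF9A0.

0x43DBF9A0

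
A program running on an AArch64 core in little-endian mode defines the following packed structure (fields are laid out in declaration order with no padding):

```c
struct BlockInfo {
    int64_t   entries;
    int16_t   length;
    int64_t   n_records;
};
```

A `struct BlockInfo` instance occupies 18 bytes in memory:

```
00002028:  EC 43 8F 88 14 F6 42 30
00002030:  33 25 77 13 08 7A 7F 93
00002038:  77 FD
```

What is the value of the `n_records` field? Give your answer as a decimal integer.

-182515084167736457

`n_records` follows `entries` (8 B), `length` (2 B), so it starts at offset 8 + 2 = 10 and occupies 8 bytes.
Bytes at offsets 10..17: 77 13 08 7A 7F 93 77 FD.
Little-endian stores the least-significant byte at the lowest address.
Reassemble most-significant byte first: FD 77 93 7F 7A 08 13 77 → 0xFD77937F7A081377.
Top bit is set, so as a signed 64-bit value this is 0xFD77937F7A081377 − 2^64 = -182515084167736457.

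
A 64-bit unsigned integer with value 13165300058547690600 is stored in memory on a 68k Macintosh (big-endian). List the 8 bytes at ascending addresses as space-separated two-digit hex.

13165300058547690600 in hexadecimal, padded to 64 bits, is 0xB6B48AA6872A1C68.
Split into bytes (most-significant first): B6 B4 8A A6 87 2A 1C 68.
Big-endian: lowest address holds the most-significant byte.
So the memory order matches the most-significant-first order: B6 B4 8A A6 87 2A 1C 68.

B6 B4 8A A6 87 2A 1C 68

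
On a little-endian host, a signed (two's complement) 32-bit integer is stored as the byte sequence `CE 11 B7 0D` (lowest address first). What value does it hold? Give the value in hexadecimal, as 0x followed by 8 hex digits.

0x0DB711CE

Little-endian: lowest address holds the least-significant byte.
Reassemble most-significant byte first: 0D B7 11 CE → 0x0DB711CE.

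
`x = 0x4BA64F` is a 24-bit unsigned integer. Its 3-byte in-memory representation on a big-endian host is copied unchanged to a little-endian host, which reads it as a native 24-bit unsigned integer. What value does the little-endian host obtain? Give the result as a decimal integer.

Stored big-endian, the bytes at ascending addresses are 4B A6 4F.
Read back as little-endian, the first byte is least significant, giving 0x4FA64B.
0x4FA64B = 5219915.

5219915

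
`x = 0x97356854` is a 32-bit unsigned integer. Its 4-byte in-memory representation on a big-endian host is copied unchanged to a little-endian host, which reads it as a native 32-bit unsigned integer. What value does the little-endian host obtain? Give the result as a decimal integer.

1416115607

Stored big-endian, the bytes at ascending addresses are 97 35 68 54.
Read back as little-endian, the first byte is least significant, giving 0x54683597.
0x54683597 = 1416115607.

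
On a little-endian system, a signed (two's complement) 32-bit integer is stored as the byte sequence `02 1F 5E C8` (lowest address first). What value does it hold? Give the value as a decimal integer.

-933355774

Little-endian stores the least-significant byte at the lowest address.
Reassemble most-significant byte first: C8 5E 1F 02 → 0xC85E1F02.
Top bit is set, so as a signed 32-bit value this is 0xC85E1F02 − 2^32 = -933355774.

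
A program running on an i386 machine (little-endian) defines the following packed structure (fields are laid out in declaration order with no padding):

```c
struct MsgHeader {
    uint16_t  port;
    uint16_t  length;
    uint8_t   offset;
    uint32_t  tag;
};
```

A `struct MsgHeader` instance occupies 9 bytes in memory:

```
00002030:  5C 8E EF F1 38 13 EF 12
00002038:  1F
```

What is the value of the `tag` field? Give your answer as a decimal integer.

`tag` follows `port` (2 B), `length` (2 B), `offset` (1 B), so it starts at offset 2 + 2 + 1 = 5 and occupies 4 bytes.
Bytes at offsets 5..8: 13 EF 12 1F.
In little-endian order the low byte comes first in memory.
Reassemble most-significant byte first: 1F 12 EF 13 → 0x1F12EF13.
0x1F12EF13 = 521334547.

521334547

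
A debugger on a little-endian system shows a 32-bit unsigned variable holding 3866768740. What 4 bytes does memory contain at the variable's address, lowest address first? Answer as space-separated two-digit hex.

3866768740 in hexadecimal, padded to 32 bits, is 0xE67A3564.
Split into bytes (most-significant first): E6 7A 35 64.
Little-endian stores the least-significant byte at the lowest address.
So at ascending addresses the bytes are 64 35 7A E6.

64 35 7A E6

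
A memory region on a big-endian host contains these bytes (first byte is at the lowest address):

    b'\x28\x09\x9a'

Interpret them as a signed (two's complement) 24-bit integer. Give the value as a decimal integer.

Big-endian: lowest address holds the most-significant byte.
The bytes are already most-significant first: 0x28099A.
0x28099A = 2623898.

2623898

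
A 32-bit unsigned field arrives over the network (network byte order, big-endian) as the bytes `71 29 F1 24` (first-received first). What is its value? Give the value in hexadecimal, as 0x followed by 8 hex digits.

0x7129F124

Big-endian: lowest address holds the most-significant byte.
The bytes are already most-significant first: 0x7129F124.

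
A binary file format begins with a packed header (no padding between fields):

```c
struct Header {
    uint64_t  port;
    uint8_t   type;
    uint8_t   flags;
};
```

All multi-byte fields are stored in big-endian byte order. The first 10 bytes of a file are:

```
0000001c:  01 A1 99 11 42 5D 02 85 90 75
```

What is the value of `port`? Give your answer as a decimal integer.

`port` is the first field, at byte offset 0, occupying 8 bytes.
Bytes at offsets 0..7: 01 A1 99 11 42 5D 02 85.
Big-endian: lowest address holds the most-significant byte.
The bytes are already most-significant first: 0x01A19911425D0285.
0x01A19911425D0285 = 117543364695229061.

117543364695229061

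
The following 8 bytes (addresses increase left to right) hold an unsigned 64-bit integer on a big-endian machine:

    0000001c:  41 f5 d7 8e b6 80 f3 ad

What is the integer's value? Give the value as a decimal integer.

Big-endian: lowest address holds the most-significant byte.
The bytes are already most-significant first: 0x41F5D78EB680F3AD.
0x41F5D78EB680F3AD = 4752941989706658733.

4752941989706658733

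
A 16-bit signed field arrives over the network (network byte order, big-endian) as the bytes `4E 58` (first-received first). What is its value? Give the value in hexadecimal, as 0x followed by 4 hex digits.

0x4E58

In big-endian order the high byte comes first in memory.
The bytes are already most-significant first: 0x4E58.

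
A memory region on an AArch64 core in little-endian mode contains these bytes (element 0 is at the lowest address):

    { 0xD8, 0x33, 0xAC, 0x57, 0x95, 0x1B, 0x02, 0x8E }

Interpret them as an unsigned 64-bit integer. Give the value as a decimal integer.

10232771631574168536

In little-endian order the low byte comes first in memory.
Reassemble most-significant byte first: 8E 02 1B 95 57 AC 33 D8 → 0x8E021B9557AC33D8.
0x8E021B9557AC33D8 = 10232771631574168536.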